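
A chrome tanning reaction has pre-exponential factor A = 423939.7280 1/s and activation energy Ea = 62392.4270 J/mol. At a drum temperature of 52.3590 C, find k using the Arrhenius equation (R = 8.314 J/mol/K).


T_K = T_C + 273.15 = 52.3590 + 273.15 = 325.5090 K
exponent = -Ea / (R * T_K) = -62392.4270 / (8.314 * 325.5090) = -23.0547
k = A * exp(exponent) = 423939.7280 * exp(-23.0547) = 4.1190e-05 1/s


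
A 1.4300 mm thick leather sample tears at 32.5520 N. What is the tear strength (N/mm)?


Formula: Tear strength = force / thickness
Substituting: Tear strength = 32.5520 / 1.4300
Result: 22.7636 N/mm


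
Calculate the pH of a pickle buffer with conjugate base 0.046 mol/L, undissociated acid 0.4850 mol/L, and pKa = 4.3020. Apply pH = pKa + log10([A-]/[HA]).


ratio = [A-] / [HA] = 0.046 / 0.4850 = 0.0948454
log10(ratio) = -1.0230
pH = pKa + log10(ratio) = 4.3020 - 1.0230 = 3.2790


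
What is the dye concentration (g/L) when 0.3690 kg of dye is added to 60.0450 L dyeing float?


Formula: Conc = dye_mass(kg) / volume(L) * 1000
Substituting: Conc = 0.3690 / 60.0450 * 1000
Result: 6.1454 g/L


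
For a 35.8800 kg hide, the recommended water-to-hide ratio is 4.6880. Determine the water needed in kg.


Formula: Water = hide_weight * ratio
Substituting: Water = 35.8800 * 4.6880
Result: 168.2054 kg


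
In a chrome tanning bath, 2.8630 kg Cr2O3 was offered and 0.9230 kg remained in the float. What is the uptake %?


Formula: Uptake = (offered - residual) / offered * 100
Substituting: Uptake = (2.8630 - 0.9230) / 2.8630 * 100
Result: 67.7611 %


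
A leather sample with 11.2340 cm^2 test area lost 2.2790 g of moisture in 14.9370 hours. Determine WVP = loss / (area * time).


Formula: WVP = loss / (area * time)
Substituting: WVP = 2.2790 / (11.2340 * 14.9370)
Result: 0.0135815 g/(cm^2*hr)


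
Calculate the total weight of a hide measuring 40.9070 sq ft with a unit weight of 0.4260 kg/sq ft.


Formula: Weight = area * weight_per_sqft
Substituting: Weight = 40.9070 * 0.4260
Result: 17.4264 kg


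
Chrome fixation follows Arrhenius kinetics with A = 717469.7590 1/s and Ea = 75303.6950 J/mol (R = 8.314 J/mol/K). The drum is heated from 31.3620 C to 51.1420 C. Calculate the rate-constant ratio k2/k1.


T1 = 31.3620 + 273.15 = 304.5120 K; T2 = 51.1420 + 273.15 = 324.2920 K
k1 = A * exp(-Ea/(R*T1)) = 717469.7590 * exp(-75303.6950/(8.314*304.5120)) = 8.6711e-08 1/s
k2 = A * exp(-Ea/(R*T2)) = 717469.7590 * exp(-75303.6950/(8.314*324.2920)) = 5.3209e-07 1/s
k2/k1 = 5.3209e-07 / 8.6711e-08 = 6.1363


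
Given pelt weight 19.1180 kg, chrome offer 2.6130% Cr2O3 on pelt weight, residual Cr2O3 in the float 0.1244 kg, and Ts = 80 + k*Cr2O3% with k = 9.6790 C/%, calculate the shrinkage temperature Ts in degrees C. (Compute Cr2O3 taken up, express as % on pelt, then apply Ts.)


Offered = pelt * offer_pct / 100 = 19.1180 * 2.6130 / 100 = 0.4996 kg
Uptake = offered - residual = 0.4996 - 0.1244 = 0.3752 kg
Cr2O3% on pelt = uptake / pelt * 100 = 0.3752 / 19.1180 * 100 = 1.9623 %
Ts = 80 + k * Cr2O3% = 80 + 9.6790 * 1.9623 = 98.9931 C


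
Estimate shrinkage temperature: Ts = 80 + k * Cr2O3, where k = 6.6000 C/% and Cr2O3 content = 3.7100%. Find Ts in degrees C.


Formula: Ts = 80 + k * Cr2O3
Substituting: Ts = 80 + 6.6000 * 3.7100
Result: 104.4860 C


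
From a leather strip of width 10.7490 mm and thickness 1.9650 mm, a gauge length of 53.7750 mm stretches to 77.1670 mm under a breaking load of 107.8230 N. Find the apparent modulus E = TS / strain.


TS = F / (w * t) = 107.8230 / (10.7490 * 1.9650) = 5.1048 N/mm^2
strain = (Lf - L0) / L0 = (77.1670 - 53.7750) / 53.7750 = 0.4350
E = TS / strain = 5.1048 / 0.4350 = 11.7353 N/mm^2


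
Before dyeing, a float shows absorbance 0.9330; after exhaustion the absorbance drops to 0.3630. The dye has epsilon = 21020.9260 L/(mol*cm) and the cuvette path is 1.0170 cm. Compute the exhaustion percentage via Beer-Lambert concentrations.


c_initial = A_i / (epsilon * l) = 0.9330 / (21020.9260 * 1.0170) = 4.3642e-05 mol/L
c_final = A_f / (epsilon * l) = 0.3630 / (21020.9260 * 1.0170) = 1.6980e-05 mol/L
Exhaustion = (c_initial - c_final) / c_initial * 100 = (4.3642e-05 - 1.6980e-05) / 4.3642e-05 * 100 = 61.0932 %


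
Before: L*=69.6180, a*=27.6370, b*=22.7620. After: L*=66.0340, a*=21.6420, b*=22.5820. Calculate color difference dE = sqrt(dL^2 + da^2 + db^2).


dL = -3.5840, da = -5.9950, db = -0.1800
dE = sqrt((-3.5840)^2 + (-5.9950)^2 + (-0.1800)^2) = 6.9870


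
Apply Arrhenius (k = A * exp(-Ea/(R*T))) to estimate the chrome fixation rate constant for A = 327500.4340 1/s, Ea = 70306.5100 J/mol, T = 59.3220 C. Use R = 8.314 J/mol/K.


T_K = T_C + 273.15 = 59.3220 + 273.15 = 332.4720 K
exponent = -Ea / (R * T_K) = -70306.5100 / (8.314 * 332.4720) = -25.4349
k = A * exp(exponent) = 327500.4340 * exp(-25.4349) = 2.9442e-06 1/s


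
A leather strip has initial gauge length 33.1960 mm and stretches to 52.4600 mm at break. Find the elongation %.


Formula: Elongation = (Lf - L0) / L0 * 100
Substituting: Elongation = (52.4600 - 33.1960) / 33.1960 * 100
Result: 58.0311 %


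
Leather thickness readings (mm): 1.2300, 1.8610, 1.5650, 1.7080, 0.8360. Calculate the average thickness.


Formula: Average = sum / n
Substituting: Average = 7.2000 / 5
Result: 1.4400 mm


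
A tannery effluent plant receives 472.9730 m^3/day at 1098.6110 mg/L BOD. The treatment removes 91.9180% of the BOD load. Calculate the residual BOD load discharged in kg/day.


Load_in = volume * conc / 1000 = 472.9730 * 1098.6110 / 1000 = 519.6133 kg/day
Removed = Load_in * eff / 100 = 519.6133 * 91.9180 / 100 = 477.6182 kg/day
Load_out = Load_in - Removed = 519.6133 - 477.6182 = 41.9952 kg/day


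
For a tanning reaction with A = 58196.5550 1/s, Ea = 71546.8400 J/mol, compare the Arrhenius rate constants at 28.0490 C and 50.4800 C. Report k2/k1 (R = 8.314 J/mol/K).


T1 = 28.0490 + 273.15 = 301.1990 K; T2 = 50.4800 + 273.15 = 323.6300 K
k1 = A * exp(-Ea/(R*T1)) = 58196.5550 * exp(-71546.8400/(8.314*301.1990)) = 2.2731e-08 1/s
k2 = A * exp(-Ea/(R*T2)) = 58196.5550 * exp(-71546.8400/(8.314*323.6300)) = 1.6468e-07 1/s
k2/k1 = 1.6468e-07 / 2.2731e-08 = 7.2448


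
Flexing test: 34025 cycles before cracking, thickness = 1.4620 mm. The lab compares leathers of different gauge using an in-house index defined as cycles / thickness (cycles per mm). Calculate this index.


Formula: Index = cycles / thickness
Substituting: Index = 34025 / 1.4620
Result: 23272.9138 cycles/mm


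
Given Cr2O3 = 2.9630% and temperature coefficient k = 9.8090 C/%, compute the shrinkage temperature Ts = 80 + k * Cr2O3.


Formula: Ts = 80 + k * Cr2O3
Substituting: Ts = 80 + 9.8090 * 2.9630
Result: 109.0641 C


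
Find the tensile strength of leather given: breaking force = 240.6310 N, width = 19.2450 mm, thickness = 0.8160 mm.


Formula: TS = force / (width * thickness)
Substituting: TS = 240.6310 / (19.2450 * 0.8160)
Result: 15.3230 N/mm^2


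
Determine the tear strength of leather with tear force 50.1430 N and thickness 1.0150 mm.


Formula: Tear strength = force / thickness
Substituting: Tear strength = 50.1430 / 1.0150
Result: 49.4020 N/mm


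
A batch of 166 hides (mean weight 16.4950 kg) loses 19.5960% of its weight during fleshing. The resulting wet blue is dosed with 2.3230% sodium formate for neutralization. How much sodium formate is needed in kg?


Total_raw = N * avg_wt = 166 * 16.4950 = 2738.1700 kg
Substrate = Total_raw * (1 - loss/100) = 2738.1700 * (1 - 19.5960/100) = 2201.5982 kg
Neutralizer = Substrate * pct / 100 = 2201.5982 * 2.3230 / 100 = 51.1431 kg


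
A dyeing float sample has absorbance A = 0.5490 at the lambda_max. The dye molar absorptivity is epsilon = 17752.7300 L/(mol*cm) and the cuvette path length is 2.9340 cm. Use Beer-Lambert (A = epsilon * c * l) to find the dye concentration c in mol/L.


Formula: c = A / (epsilon * l)
Substituting: c = 0.5490 / (17752.7300 * 2.9340)
Result: 1.0540e-05 mol/L


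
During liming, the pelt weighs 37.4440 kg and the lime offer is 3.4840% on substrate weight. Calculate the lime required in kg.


Formula: Lime = substrate * pct / 100
Substituting: Lime = 37.4440 * 3.4840 / 100
Result: 1.3045 kg


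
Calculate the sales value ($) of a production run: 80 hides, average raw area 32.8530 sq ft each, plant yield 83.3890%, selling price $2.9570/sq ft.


Raw_total = N * avg_area = 80 * 32.8530 = 2628.2400 sq ft
Finished = Raw_total * yield / 100 = 2628.2400 * 83.3890 / 100 = 2191.6631 sq ft
Value = Finished * price = 2191.6631 * 2.9570 = 6480.7476 $


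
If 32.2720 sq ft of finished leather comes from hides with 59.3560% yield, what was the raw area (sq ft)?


Formula: raw = finished * 100 / yield
Substituting: raw = 32.2720 * 100 / 59.3560
Result: 54.3702 sq ft


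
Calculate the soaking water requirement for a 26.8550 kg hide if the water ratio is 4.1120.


Formula: Water = hide_weight * ratio
Substituting: Water = 26.8550 * 4.1120
Result: 110.4278 kg


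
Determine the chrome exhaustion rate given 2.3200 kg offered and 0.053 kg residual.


Formula: Uptake = (offered - residual) / offered * 100
Substituting: Uptake = (2.3200 - 0.053) / 2.3200 * 100
Result: 97.7155 %


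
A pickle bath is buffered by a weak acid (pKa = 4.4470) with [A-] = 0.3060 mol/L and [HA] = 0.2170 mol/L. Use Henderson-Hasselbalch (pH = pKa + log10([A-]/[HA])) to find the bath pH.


ratio = [A-] / [HA] = 0.3060 / 0.2170 = 1.4101
log10(ratio) = 0.1493
pH = pKa + log10(ratio) = 4.4470 + 0.1493 = 4.5963


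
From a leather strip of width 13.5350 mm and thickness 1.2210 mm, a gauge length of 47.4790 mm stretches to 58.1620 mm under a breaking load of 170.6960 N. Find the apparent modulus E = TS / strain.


TS = F / (w * t) = 170.6960 / (13.5350 * 1.2210) = 10.3288 N/mm^2
strain = (Lf - L0) / L0 = (58.1620 - 47.4790) / 47.4790 = 0.2250
E = TS / strain = 10.3288 / 0.2250 = 45.9048 N/mm^2


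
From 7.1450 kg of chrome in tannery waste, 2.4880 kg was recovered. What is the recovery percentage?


Formula: Recovery = recovered / input * 100
Substituting: Recovery = 2.4880 / 7.1450 * 100
Result: 34.8216 %


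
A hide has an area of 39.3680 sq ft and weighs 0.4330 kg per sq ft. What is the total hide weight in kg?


Formula: Weight = area * weight_per_sqft
Substituting: Weight = 39.3680 * 0.4330
Result: 17.0463 kg


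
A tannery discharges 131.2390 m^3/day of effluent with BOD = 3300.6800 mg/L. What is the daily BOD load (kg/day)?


Formula: BOD_load = volume * conc / 1000
Substituting: BOD_load = 131.2390 * 3300.6800 / 1000
Result: 433.1779 kg/day


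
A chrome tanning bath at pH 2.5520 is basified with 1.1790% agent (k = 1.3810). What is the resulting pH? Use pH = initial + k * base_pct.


Formula: pH_final = pH_initial + k * base_pct
Substituting: pH_final = 2.5520 + 1.3810 * 1.1790
Result: 4.1802


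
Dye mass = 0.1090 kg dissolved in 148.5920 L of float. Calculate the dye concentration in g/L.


Formula: Conc = dye_mass(kg) / volume(L) * 1000
Substituting: Conc = 0.1090 / 148.5920 * 1000
Result: 0.7336 g/L


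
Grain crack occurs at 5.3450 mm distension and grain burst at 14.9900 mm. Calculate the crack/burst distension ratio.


Formula: Ratio = crack / burst
Substituting: Ratio = 5.3450 / 14.9900
Result: 0.3566


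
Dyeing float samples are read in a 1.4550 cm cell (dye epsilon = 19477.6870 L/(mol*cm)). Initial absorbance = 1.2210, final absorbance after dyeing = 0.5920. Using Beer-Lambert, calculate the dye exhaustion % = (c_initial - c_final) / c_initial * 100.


c_initial = A_i / (epsilon * l) = 1.2210 / (19477.6870 * 1.4550) = 4.3084e-05 mol/L
c_final = A_f / (epsilon * l) = 0.5920 / (19477.6870 * 1.4550) = 2.0889e-05 mol/L
Exhaustion = (c_initial - c_final) / c_initial * 100 = (4.3084e-05 - 2.0889e-05) / 4.3084e-05 * 100 = 51.5152 %


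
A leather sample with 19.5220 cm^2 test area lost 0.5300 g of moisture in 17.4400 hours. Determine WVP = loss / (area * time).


Formula: WVP = loss / (area * time)
Substituting: WVP = 0.5300 / (19.5220 * 17.4400)
Result: 0.0015567 g/(cm^2*hr)


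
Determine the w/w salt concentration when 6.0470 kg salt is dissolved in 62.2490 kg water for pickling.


Formula: Conc = salt / (water + salt) * 100
Substituting: Conc = 6.0470 / (62.2490 + 6.0470) * 100
Result: 8.8541 %


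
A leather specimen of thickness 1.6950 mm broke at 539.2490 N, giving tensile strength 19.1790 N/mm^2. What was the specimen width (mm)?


Formula: w = F / (TS * t)
Substituting: w = 539.2490 / (19.1790 * 1.6950)
Result: 16.5880 mm


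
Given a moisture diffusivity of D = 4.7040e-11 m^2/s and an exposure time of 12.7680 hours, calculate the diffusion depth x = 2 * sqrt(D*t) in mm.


t = 12.7680 hr * 3600 = 45964.8000 s
D * t = 4.7040e-11 * 45964.8000 = 2.1622e-06
x = 2 * sqrt(D*t) = 2 * sqrt(2.1622e-06) = 0.00294087 m = 2.9409 mm


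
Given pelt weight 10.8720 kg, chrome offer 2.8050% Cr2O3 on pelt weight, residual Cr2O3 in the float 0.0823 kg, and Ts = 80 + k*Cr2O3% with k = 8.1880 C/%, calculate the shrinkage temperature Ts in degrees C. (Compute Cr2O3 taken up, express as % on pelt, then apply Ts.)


Offered = pelt * offer_pct / 100 = 10.8720 * 2.8050 / 100 = 0.3050 kg
Uptake = offered - residual = 0.3050 - 0.0823 = 0.2227 kg
Cr2O3% on pelt = uptake / pelt * 100 = 0.2227 / 10.8720 * 100 = 2.0480 %
Ts = 80 + k * Cr2O3% = 80 + 8.1880 * 2.0480 = 96.7691 C


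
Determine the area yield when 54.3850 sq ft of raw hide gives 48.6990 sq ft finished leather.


Formula: Yield = finished / raw * 100
Substituting: Yield = 48.6990 / 54.3850 * 100
Result: 89.5449 %


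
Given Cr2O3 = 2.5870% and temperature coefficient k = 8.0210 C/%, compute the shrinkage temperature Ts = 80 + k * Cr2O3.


Formula: Ts = 80 + k * Cr2O3
Substituting: Ts = 80 + 8.0210 * 2.5870
Result: 100.7503 C


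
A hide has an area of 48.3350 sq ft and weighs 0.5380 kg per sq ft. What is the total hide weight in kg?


Formula: Weight = area * weight_per_sqft
Substituting: Weight = 48.3350 * 0.5380
Result: 26.0042 kg


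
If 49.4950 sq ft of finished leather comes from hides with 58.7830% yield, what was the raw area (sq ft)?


Formula: raw = finished * 100 / yield
Substituting: raw = 49.4950 * 100 / 58.7830
Result: 84.1995 sq ft


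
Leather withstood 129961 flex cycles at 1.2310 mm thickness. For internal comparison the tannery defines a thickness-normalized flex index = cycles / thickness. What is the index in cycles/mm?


Formula: Index = cycles / thickness
Substituting: Index = 129961 / 1.2310
Result: 105573.5175 cycles/mm


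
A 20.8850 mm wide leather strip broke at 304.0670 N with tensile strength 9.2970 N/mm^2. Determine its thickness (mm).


Formula: t = F / (TS * w)
Substituting: t = 304.0670 / (9.2970 * 20.8850)
Result: 1.5660 mm


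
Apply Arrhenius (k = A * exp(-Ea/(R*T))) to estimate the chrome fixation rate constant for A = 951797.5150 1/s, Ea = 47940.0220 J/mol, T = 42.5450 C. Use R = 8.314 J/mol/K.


T_K = T_C + 273.15 = 42.5450 + 273.15 = 315.6950 K
exponent = -Ea / (R * T_K) = -47940.0220 / (8.314 * 315.6950) = -18.2650
k = A * exp(exponent) = 951797.5150 * exp(-18.2650) = 0.0111209 1/s


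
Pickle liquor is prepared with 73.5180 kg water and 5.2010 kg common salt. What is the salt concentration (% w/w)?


Formula: Conc = salt / (water + salt) * 100
Substituting: Conc = 5.2010 / (73.5180 + 5.2010) * 100
Result: 6.6070 %


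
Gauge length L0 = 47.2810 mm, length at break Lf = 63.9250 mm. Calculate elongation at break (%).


Formula: Elongation = (Lf - L0) / L0 * 100
Substituting: Elongation = (63.9250 - 47.2810) / 47.2810 * 100
Result: 35.2023 %


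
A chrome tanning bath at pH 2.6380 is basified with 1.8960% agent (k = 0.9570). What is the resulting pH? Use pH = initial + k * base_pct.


Formula: pH_final = pH_initial + k * base_pct
Substituting: pH_final = 2.6380 + 0.9570 * 1.8960
Result: 4.4525


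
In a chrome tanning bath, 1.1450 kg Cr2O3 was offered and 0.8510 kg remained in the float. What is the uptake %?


Formula: Uptake = (offered - residual) / offered * 100
Substituting: Uptake = (1.1450 - 0.8510) / 1.1450 * 100
Result: 25.6769 %


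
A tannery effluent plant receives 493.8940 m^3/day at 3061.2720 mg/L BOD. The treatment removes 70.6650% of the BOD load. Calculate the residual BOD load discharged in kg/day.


Load_in = volume * conc / 1000 = 493.8940 * 3061.2720 / 1000 = 1511.9439 kg/day
Removed = Load_in * eff / 100 = 1511.9439 * 70.6650 / 100 = 1068.4151 kg/day
Load_out = Load_in - Removed = 1511.9439 - 1068.4151 = 443.5287 kg/day


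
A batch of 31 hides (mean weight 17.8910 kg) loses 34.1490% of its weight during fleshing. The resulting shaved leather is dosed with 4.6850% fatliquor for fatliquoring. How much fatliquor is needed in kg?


Total_raw = N * avg_wt = 31 * 17.8910 = 554.6210 kg
Substrate = Total_raw * (1 - loss/100) = 554.6210 * (1 - 34.1490/100) = 365.2235 kg
Fat = Substrate * pct / 100 = 365.2235 * 4.6850 / 100 = 17.1107 kg


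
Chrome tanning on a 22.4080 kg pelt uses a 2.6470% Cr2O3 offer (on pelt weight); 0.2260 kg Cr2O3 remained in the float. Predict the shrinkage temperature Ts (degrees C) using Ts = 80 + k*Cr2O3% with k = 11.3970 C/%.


Offered = pelt * offer_pct / 100 = 22.4080 * 2.6470 / 100 = 0.5931 kg
Uptake = offered - residual = 0.5931 - 0.2260 = 0.3671 kg
Cr2O3% on pelt = uptake / pelt * 100 = 0.3671 / 22.4080 * 100 = 1.6384 %
Ts = 80 + k * Cr2O3% = 80 + 11.3970 * 1.6384 = 98.6732 C


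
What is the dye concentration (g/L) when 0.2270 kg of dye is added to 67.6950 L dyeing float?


Formula: Conc = dye_mass(kg) / volume(L) * 1000
Substituting: Conc = 0.2270 / 67.6950 * 1000
Result: 3.3533 g/L


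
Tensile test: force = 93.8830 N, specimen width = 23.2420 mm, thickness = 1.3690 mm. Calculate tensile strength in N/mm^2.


Formula: TS = force / (width * thickness)
Substituting: TS = 93.8830 / (23.2420 * 1.3690)
Result: 2.9506 N/mm^2


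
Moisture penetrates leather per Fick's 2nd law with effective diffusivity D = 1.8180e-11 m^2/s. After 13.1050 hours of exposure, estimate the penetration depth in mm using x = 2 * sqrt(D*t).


t = 13.1050 hr * 3600 = 47178.0000 s
D * t = 1.8180e-11 * 47178.0000 = 8.5770e-07
x = 2 * sqrt(D*t) = 2 * sqrt(8.5770e-07) = 0.00185224 m = 1.8522 mm


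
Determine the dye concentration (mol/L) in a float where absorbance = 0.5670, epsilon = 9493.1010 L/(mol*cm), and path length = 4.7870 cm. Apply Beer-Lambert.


Formula: c = A / (epsilon * l)
Substituting: c = 0.5670 / (9493.1010 * 4.7870)
Result: 1.2477e-05 mol/L


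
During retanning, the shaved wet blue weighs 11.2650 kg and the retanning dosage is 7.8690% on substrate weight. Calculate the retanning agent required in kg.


Formula: Retan = substrate * pct / 100
Substituting: Retan = 11.2650 * 7.8690 / 100
Result: 0.8864 kg


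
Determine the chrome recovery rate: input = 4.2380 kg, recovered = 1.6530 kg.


Formula: Recovery = recovered / input * 100
Substituting: Recovery = 1.6530 / 4.2380 * 100
Result: 39.0042 %


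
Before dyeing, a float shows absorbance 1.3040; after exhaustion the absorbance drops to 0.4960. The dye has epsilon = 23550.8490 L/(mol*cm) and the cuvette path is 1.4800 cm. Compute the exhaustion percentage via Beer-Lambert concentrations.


c_initial = A_i / (epsilon * l) = 1.3040 / (23550.8490 * 1.4800) = 3.7412e-05 mol/L
c_final = A_f / (epsilon * l) = 0.4960 / (23550.8490 * 1.4800) = 1.4230e-05 mol/L
Exhaustion = (c_initial - c_final) / c_initial * 100 = (3.7412e-05 - 1.4230e-05) / 3.7412e-05 * 100 = 61.9632 %


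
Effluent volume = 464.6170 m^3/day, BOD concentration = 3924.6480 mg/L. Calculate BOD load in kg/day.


Formula: BOD_load = volume * conc / 1000
Substituting: BOD_load = 464.6170 * 3924.6480 / 1000
Result: 1823.4582 kg/day


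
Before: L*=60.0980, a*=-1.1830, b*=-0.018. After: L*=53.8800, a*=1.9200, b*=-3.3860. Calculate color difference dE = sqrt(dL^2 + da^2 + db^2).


dL = -6.2180, da = 3.1030, db = -3.3680
dE = sqrt((-6.2180)^2 + 3.1030^2 + (-3.3680)^2) = 7.7224


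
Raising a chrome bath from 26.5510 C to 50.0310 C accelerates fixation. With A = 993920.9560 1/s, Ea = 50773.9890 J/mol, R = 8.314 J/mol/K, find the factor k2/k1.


T1 = 26.5510 + 273.15 = 299.7010 K; T2 = 50.0310 + 273.15 = 323.1810 K
k1 = A * exp(-Ea/(R*T1)) = 993920.9560 * exp(-50773.9890/(8.314*299.7010)) = 0.001405 1/s
k2 = A * exp(-Ea/(R*T2)) = 993920.9560 * exp(-50773.9890/(8.314*323.1810)) = 0.00617489 1/s
k2/k1 = 0.00617489 / 0.001405 = 4.3949


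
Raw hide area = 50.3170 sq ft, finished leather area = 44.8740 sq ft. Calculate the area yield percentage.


Formula: Yield = finished / raw * 100
Substituting: Yield = 44.8740 / 50.3170 * 100
Result: 89.1826 %


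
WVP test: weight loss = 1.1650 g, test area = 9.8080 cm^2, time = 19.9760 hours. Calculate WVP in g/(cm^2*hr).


Formula: WVP = loss / (area * time)
Substituting: WVP = 1.1650 / (9.8080 * 19.9760)
Result: 0.00594616 g/(cm^2*hr)


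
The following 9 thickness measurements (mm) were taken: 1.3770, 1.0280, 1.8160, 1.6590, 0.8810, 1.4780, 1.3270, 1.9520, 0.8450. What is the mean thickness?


Formula: Average = sum / n
Substituting: Average = 12.3630 / 9
Result: 1.3737 mm


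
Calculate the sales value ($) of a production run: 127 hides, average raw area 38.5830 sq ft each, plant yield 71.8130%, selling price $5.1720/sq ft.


Raw_total = N * avg_area = 127 * 38.5830 = 4900.0410 sq ft
Finished = Raw_total * yield / 100 = 4900.0410 * 71.8130 / 100 = 3518.8664 sq ft
Value = Finished * price = 3518.8664 * 5.1720 = 18199.5772 $


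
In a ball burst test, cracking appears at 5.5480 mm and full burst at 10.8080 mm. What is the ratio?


Formula: Ratio = crack / burst
Substituting: Ratio = 5.5480 / 10.8080
Result: 0.5133


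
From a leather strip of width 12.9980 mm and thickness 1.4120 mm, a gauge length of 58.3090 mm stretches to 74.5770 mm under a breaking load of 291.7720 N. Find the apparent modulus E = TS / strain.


TS = F / (w * t) = 291.7720 / (12.9980 * 1.4120) = 15.8976 N/mm^2
strain = (Lf - L0) / L0 = (74.5770 - 58.3090) / 58.3090 = 0.2790
E = TS / strain = 15.8976 / 0.2790 = 56.9815 N/mm^2


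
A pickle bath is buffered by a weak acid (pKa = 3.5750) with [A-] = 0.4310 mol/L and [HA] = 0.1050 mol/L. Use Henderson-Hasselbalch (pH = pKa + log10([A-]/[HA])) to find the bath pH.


ratio = [A-] / [HA] = 0.4310 / 0.1050 = 4.1048
log10(ratio) = 0.6133
pH = pKa + log10(ratio) = 3.5750 + 0.6133 = 4.1883


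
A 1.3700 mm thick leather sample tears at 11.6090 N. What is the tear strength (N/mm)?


Formula: Tear strength = force / thickness
Substituting: Tear strength = 11.6090 / 1.3700
Result: 8.4737 N/mm


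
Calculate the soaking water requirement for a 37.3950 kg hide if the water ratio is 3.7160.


Formula: Water = hide_weight * ratio
Substituting: Water = 37.3950 * 3.7160
Result: 138.9598 kg


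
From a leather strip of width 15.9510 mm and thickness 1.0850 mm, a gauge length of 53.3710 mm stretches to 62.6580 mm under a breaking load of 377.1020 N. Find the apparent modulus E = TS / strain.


TS = F / (w * t) = 377.1020 / (15.9510 * 1.0850) = 21.7892 N/mm^2
strain = (Lf - L0) / L0 = (62.6580 - 53.3710) / 53.3710 = 0.1740
E = TS / strain = 21.7892 / 0.1740 = 125.2192 N/mm^2


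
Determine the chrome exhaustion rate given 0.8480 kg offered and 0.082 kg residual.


Formula: Uptake = (offered - residual) / offered * 100
Substituting: Uptake = (0.8480 - 0.082) / 0.8480 * 100
Result: 90.3302 %


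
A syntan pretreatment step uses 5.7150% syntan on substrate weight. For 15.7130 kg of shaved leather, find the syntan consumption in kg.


Formula: Syntan = substrate * pct / 100
Substituting: Syntan = 15.7130 * 5.7150 / 100
Result: 0.8980 kg


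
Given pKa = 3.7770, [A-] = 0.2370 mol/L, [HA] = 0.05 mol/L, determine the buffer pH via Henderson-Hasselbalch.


ratio = [A-] / [HA] = 0.2370 / 0.05 = 4.7400
log10(ratio) = 0.6758
pH = pKa + log10(ratio) = 3.7770 + 0.6758 = 4.4528


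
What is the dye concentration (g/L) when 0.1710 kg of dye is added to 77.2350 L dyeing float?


Formula: Conc = dye_mass(kg) / volume(L) * 1000
Substituting: Conc = 0.1710 / 77.2350 * 1000
Result: 2.2140 g/L


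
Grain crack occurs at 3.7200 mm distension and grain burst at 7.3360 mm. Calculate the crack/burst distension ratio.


Formula: Ratio = crack / burst
Substituting: Ratio = 3.7200 / 7.3360
Result: 0.5071


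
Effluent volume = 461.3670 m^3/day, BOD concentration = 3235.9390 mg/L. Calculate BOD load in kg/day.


Formula: BOD_load = volume * conc / 1000
Substituting: BOD_load = 461.3670 * 3235.9390 / 1000
Result: 1492.9555 kg/day


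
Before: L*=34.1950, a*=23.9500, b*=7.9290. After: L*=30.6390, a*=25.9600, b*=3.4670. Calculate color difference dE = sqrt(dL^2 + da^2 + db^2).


dL = -3.5560, da = 2.0100, db = -4.4620
dE = sqrt((-3.5560)^2 + 2.0100^2 + (-4.4620)^2) = 6.0494


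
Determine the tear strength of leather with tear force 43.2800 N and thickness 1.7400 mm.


Formula: Tear strength = force / thickness
Substituting: Tear strength = 43.2800 / 1.7400
Result: 24.8736 N/mm


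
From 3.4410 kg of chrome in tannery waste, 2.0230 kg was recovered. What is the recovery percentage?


Formula: Recovery = recovered / input * 100
Substituting: Recovery = 2.0230 / 3.4410 * 100
Result: 58.7910 %


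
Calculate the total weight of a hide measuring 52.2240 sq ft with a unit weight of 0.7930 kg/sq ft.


Formula: Weight = area * weight_per_sqft
Substituting: Weight = 52.2240 * 0.7930
Result: 41.4136 kg


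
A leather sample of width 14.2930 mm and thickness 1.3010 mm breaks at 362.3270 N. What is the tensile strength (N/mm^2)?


Formula: TS = force / (width * thickness)
Substituting: TS = 362.3270 / (14.2930 * 1.3010)
Result: 19.4850 N/mm^2


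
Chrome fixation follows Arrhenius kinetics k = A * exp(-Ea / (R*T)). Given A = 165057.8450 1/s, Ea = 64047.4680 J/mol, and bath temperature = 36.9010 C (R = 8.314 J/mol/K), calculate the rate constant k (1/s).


T_K = T_C + 273.15 = 36.9010 + 273.15 = 310.0510 K
exponent = -Ea / (R * T_K) = -64047.4680 / (8.314 * 310.0510) = -24.8461
k = A * exp(exponent) = 165057.8450 * exp(-24.8461) = 2.6736e-06 1/s


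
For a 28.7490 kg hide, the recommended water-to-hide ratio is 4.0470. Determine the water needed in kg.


Formula: Water = hide_weight * ratio
Substituting: Water = 28.7490 * 4.0470
Result: 116.3472 kg


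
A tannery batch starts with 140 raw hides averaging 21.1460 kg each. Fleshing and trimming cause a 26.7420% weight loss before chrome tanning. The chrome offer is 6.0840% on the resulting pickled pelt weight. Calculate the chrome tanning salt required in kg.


Total_raw = N * avg_wt = 140 * 21.1460 = 2960.4400 kg
Substrate = Total_raw * (1 - loss/100) = 2960.4400 * (1 - 26.7420/100) = 2168.7591 kg
Chrome = Substrate * pct / 100 = 2168.7591 * 6.0840 / 100 = 131.9473 kg


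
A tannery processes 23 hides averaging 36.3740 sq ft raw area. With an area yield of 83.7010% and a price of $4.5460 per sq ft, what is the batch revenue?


Raw_total = N * avg_area = 23 * 36.3740 = 836.6020 sq ft
Finished = Raw_total * yield / 100 = 836.6020 * 83.7010 / 100 = 700.2442 sq ft
Value = Finished * price = 700.2442 * 4.5460 = 3183.3103 $


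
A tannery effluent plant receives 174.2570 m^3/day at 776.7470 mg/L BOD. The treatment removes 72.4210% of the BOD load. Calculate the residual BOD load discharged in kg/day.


Load_in = volume * conc / 1000 = 174.2570 * 776.7470 / 1000 = 135.3536 kg/day
Removed = Load_in * eff / 100 = 135.3536 * 72.4210 / 100 = 98.0244 kg/day
Load_out = Load_in - Removed = 135.3536 - 98.0244 = 37.3292 kg/day


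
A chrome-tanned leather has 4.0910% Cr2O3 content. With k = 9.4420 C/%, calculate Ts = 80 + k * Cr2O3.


Formula: Ts = 80 + k * Cr2O3
Substituting: Ts = 80 + 9.4420 * 4.0910
Result: 118.6272 C


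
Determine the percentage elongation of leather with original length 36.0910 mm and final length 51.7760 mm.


Formula: Elongation = (Lf - L0) / L0 * 100
Substituting: Elongation = (51.7760 - 36.0910) / 36.0910 * 100
Result: 43.4596 %


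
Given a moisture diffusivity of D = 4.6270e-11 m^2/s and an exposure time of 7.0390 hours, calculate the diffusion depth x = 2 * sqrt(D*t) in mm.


t = 7.0390 hr * 3600 = 25340.4000 s
D * t = 4.6270e-11 * 25340.4000 = 1.1725e-06
x = 2 * sqrt(D*t) = 2 * sqrt(1.1725e-06) = 0.00216564 m = 2.1656 mm


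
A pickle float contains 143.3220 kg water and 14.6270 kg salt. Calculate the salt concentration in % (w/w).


Formula: Conc = salt / (water + salt) * 100
Substituting: Conc = 14.6270 / (143.3220 + 14.6270) * 100
Result: 9.2606 %


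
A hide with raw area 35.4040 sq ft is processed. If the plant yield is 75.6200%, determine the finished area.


Formula: finished = raw * yield / 100
Substituting: finished = 35.4040 * 75.6200 / 100
Result: 26.7725 sq ft


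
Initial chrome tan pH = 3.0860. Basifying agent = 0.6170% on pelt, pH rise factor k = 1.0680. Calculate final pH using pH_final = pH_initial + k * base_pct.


Formula: pH_final = pH_initial + k * base_pct
Substituting: pH_final = 3.0860 + 1.0680 * 0.6170
Result: 3.7450


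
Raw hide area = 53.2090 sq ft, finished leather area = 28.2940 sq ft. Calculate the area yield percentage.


Formula: Yield = finished / raw * 100
Substituting: Yield = 28.2940 / 53.2090 * 100
Result: 53.1752 %


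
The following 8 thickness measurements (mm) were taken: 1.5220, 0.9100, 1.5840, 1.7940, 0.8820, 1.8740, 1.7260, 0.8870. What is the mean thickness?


Formula: Average = sum / n
Substituting: Average = 11.1790 / 8
Result: 1.3974 mm


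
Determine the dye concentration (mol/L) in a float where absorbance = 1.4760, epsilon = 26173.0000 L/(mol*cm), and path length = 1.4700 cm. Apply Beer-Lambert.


Formula: c = A / (epsilon * l)
Substituting: c = 1.4760 / (26173.0000 * 1.4700)
Result: 3.8363e-05 mol/L


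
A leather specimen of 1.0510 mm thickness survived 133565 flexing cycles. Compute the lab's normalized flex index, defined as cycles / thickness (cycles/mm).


Formula: Index = cycles / thickness
Substituting: Index = 133565 / 1.0510
Result: 127083.7298 cycles/mm


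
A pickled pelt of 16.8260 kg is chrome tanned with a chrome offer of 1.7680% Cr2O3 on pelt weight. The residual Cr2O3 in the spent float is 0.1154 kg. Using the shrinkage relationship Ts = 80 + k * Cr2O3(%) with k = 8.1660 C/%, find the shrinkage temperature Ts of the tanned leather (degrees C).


Offered = pelt * offer_pct / 100 = 16.8260 * 1.7680 / 100 = 0.2975 kg
Uptake = offered - residual = 0.2975 - 0.1154 = 0.1821 kg
Cr2O3% on pelt = uptake / pelt * 100 = 0.1821 / 16.8260 * 100 = 1.0822 %
Ts = 80 + k * Cr2O3% = 80 + 8.1660 * 1.0822 = 88.8369 C


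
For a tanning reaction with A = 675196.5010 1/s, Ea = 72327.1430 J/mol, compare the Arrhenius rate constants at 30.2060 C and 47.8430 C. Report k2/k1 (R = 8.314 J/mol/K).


T1 = 30.2060 + 273.15 = 303.3560 K; T2 = 47.8430 + 273.15 = 320.9930 K
k1 = A * exp(-Ea/(R*T1)) = 675196.5010 * exp(-72327.1430/(8.314*303.3560)) = 2.3715e-07 1/s
k2 = A * exp(-Ea/(R*T2)) = 675196.5010 * exp(-72327.1430/(8.314*320.9930)) = 1.1464e-06 1/s
k2/k1 = 1.1464e-06 / 2.3715e-07 = 4.8340


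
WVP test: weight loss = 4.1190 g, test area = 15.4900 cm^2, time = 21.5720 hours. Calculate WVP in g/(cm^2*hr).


Formula: WVP = loss / (area * time)
Substituting: WVP = 4.1190 / (15.4900 * 21.5720)
Result: 0.0123268 g/(cm^2*hr)


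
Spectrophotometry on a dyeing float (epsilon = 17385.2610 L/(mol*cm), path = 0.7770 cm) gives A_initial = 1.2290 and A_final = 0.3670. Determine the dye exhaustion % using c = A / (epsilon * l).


c_initial = A_i / (epsilon * l) = 1.2290 / (17385.2610 * 0.7770) = 9.0981e-05 mol/L
c_final = A_f / (epsilon * l) = 0.3670 / (17385.2610 * 0.7770) = 2.7168e-05 mol/L
Exhaustion = (c_initial - c_final) / c_initial * 100 = (9.0981e-05 - 2.7168e-05) / 9.0981e-05 * 100 = 70.1383 %


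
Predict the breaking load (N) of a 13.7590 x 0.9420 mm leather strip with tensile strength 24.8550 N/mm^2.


Formula: F = TS * w * t
Substituting: F = 24.8550 * 13.7590 * 0.9420
Result: 322.1451 N


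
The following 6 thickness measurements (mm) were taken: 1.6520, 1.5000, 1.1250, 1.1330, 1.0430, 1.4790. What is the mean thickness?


Formula: Average = sum / n
Substituting: Average = 7.9320 / 6
Result: 1.3220 mm


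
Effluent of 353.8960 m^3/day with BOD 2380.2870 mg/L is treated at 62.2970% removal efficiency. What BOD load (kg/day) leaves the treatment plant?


Load_in = volume * conc / 1000 = 353.8960 * 2380.2870 / 1000 = 842.3740 kg/day
Removed = Load_in * eff / 100 = 842.3740 * 62.2970 / 100 = 524.7738 kg/day
Load_out = Load_in - Removed = 842.3740 - 524.7738 = 317.6003 kg/day


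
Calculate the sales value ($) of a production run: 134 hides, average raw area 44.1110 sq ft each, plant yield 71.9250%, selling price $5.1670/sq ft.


Raw_total = N * avg_area = 134 * 44.1110 = 5910.8740 sq ft
Finished = Raw_total * yield / 100 = 5910.8740 * 71.9250 / 100 = 4251.3961 sq ft
Value = Finished * price = 4251.3961 * 5.1670 = 21966.9638 $


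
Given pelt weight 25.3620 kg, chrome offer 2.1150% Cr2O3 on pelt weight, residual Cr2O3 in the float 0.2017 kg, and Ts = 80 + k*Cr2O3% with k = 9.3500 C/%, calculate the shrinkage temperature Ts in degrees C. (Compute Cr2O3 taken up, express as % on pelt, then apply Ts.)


Offered = pelt * offer_pct / 100 = 25.3620 * 2.1150 / 100 = 0.5364 kg
Uptake = offered - residual = 0.5364 - 0.2017 = 0.3347 kg
Cr2O3% on pelt = uptake / pelt * 100 = 0.3347 / 25.3620 * 100 = 1.3197 %
Ts = 80 + k * Cr2O3% = 80 + 9.3500 * 1.3197 = 92.3393 C


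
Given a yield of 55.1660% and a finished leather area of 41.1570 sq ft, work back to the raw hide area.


Formula: raw = finished * 100 / yield
Substituting: raw = 41.1570 * 100 / 55.1660
Result: 74.6057 sq ft


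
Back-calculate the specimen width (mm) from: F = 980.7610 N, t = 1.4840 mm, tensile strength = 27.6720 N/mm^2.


Formula: w = F / (TS * t)
Substituting: w = 980.7610 / (27.6720 * 1.4840)
Result: 23.8830 mm


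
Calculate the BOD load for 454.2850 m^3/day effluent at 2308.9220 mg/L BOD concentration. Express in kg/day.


Formula: BOD_load = volume * conc / 1000
Substituting: BOD_load = 454.2850 * 2308.9220 / 1000
Result: 1048.9086 kg/day


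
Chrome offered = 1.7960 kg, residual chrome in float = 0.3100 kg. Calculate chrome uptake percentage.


Formula: Uptake = (offered - residual) / offered * 100
Substituting: Uptake = (1.7960 - 0.3100) / 1.7960 * 100
Result: 82.7394 %


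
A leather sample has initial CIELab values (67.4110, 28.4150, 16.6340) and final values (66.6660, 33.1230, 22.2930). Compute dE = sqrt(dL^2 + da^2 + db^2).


dL = -0.7450, da = 4.7080, db = 5.6590
dE = sqrt((-0.7450)^2 + 4.7080^2 + 5.6590^2) = 7.3990


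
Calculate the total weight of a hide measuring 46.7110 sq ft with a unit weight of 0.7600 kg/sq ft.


Formula: Weight = area * weight_per_sqft
Substituting: Weight = 46.7110 * 0.7600
Result: 35.5004 kg


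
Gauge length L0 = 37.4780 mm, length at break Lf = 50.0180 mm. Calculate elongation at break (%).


Formula: Elongation = (Lf - L0) / L0 * 100
Substituting: Elongation = (50.0180 - 37.4780) / 37.4780 * 100
Result: 33.4596 %


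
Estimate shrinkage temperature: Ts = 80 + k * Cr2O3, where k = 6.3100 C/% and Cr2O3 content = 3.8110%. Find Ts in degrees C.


Formula: Ts = 80 + k * Cr2O3
Substituting: Ts = 80 + 6.3100 * 3.8110
Result: 104.0474 C


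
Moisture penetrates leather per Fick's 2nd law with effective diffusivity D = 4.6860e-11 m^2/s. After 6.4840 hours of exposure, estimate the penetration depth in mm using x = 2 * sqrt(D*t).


t = 6.4840 hr * 3600 = 23342.4000 s
D * t = 4.6860e-11 * 23342.4000 = 1.0938e-06
x = 2 * sqrt(D*t) = 2 * sqrt(1.0938e-06) = 0.00209172 m = 2.0917 mm


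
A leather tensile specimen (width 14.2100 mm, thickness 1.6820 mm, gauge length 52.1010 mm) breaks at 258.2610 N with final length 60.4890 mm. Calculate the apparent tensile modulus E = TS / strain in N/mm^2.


TS = F / (w * t) = 258.2610 / (14.2100 * 1.6820) = 10.8053 N/mm^2
strain = (Lf - L0) / L0 = (60.4890 - 52.1010) / 52.1010 = 0.1610
E = TS / strain = 10.8053 / 0.1610 = 67.1161 N/mm^2


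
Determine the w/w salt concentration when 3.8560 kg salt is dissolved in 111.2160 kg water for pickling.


Formula: Conc = salt / (water + salt) * 100
Substituting: Conc = 3.8560 / (111.2160 + 3.8560) * 100
Result: 3.3509 %


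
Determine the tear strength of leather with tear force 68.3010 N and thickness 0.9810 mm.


Formula: Tear strength = force / thickness
Substituting: Tear strength = 68.3010 / 0.9810
Result: 69.6239 N/mm


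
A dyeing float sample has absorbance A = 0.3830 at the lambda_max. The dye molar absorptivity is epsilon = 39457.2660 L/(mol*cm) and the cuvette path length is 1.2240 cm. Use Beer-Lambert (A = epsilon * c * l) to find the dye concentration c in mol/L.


Formula: c = A / (epsilon * l)
Substituting: c = 0.3830 / (39457.2660 * 1.2240)
Result: 7.9303e-06 mol/L


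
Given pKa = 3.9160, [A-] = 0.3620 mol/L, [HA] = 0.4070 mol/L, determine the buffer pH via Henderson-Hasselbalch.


ratio = [A-] / [HA] = 0.3620 / 0.4070 = 0.8894
log10(ratio) = -0.0508858
pH = pKa + log10(ratio) = 3.9160 - 0.0508858 = 3.8651


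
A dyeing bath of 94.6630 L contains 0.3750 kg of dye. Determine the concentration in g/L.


Formula: Conc = dye_mass(kg) / volume(L) * 1000
Substituting: Conc = 0.3750 / 94.6630 * 1000
Result: 3.9614 g/L


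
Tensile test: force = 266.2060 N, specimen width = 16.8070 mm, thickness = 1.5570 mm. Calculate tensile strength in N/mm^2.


Formula: TS = force / (width * thickness)
Substituting: TS = 266.2060 / (16.8070 * 1.5570)
Result: 10.1728 N/mm^2


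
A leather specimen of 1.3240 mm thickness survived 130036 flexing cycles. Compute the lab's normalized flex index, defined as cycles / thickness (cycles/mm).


Formula: Index = cycles / thickness
Substituting: Index = 130036 / 1.3240
Result: 98214.5015 cycles/mm


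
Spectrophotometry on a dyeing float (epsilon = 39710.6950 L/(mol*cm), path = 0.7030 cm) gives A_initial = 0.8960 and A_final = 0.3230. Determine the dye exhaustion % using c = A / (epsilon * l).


c_initial = A_i / (epsilon * l) = 0.8960 / (39710.6950 * 0.7030) = 3.2096e-05 mol/L
c_final = A_f / (epsilon * l) = 0.3230 / (39710.6950 * 0.7030) = 1.1570e-05 mol/L
Exhaustion = (c_initial - c_final) / c_initial * 100 = (3.2096e-05 - 1.1570e-05) / 3.2096e-05 * 100 = 63.9509 %


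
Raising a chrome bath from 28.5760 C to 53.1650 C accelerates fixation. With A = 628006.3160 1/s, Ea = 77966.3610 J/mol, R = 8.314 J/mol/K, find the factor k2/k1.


T1 = 28.5760 + 273.15 = 301.7260 K; T2 = 53.1650 + 273.15 = 326.3150 K
k1 = A * exp(-Ea/(R*T1)) = 628006.3160 * exp(-77966.3610/(8.314*301.7260)) = 1.9952e-08 1/s
k2 = A * exp(-Ea/(R*T2)) = 628006.3160 * exp(-77966.3610/(8.314*326.3150)) = 2.0754e-07 1/s
k2/k1 = 2.0754e-07 / 1.9952e-08 = 10.4021


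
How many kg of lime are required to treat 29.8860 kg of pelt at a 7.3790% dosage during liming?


Formula: Lime = substrate * pct / 100
Substituting: Lime = 29.8860 * 7.3790 / 100
Result: 2.2053 kg


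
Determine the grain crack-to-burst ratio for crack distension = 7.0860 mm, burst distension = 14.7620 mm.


Formula: Ratio = crack / burst
Substituting: Ratio = 7.0860 / 14.7620
Result: 0.4800


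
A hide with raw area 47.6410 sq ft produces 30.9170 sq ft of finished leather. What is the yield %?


Formula: Yield = finished / raw * 100
Substituting: Yield = 30.9170 / 47.6410 * 100
Result: 64.8958 %


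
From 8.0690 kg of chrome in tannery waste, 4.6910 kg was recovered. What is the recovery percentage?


Formula: Recovery = recovered / input * 100
Substituting: Recovery = 4.6910 / 8.0690 * 100
Result: 58.1361 %
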